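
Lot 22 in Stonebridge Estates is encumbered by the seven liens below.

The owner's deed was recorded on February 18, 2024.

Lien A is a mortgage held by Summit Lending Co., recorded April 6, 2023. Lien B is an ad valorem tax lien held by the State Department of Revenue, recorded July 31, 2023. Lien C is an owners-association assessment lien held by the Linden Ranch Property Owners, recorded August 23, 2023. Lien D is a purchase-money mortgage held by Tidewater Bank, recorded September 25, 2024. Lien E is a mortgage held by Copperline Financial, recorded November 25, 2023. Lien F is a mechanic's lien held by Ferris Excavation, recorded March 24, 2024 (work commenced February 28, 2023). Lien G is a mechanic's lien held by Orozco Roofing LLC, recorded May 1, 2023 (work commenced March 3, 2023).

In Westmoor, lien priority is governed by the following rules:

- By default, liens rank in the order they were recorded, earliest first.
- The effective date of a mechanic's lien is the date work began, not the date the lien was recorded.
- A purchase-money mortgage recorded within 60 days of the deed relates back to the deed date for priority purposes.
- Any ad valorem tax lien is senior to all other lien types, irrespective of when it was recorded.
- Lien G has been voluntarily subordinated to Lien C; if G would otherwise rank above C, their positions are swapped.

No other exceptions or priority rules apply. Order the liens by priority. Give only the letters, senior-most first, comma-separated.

B, F, C, A, G, E, D

First, effective dates: D was recorded 220 days after the deed, outside the 60-day window, so it keeps its recording date; F is treated as recorded February 28, 2023, the work-commencement date; G relates back to March 3, 2023 (work commenced).
As an ad valorem tax lien, B is senior to every other lien.
Among the remaining liens, by effective date: F (February 28, 2023), G (March 3, 2023), A (April 6, 2023), C (August 23, 2023), E (November 25, 2023), D (September 25, 2024).
The subordination applies — G was senior to C — so G and C swap.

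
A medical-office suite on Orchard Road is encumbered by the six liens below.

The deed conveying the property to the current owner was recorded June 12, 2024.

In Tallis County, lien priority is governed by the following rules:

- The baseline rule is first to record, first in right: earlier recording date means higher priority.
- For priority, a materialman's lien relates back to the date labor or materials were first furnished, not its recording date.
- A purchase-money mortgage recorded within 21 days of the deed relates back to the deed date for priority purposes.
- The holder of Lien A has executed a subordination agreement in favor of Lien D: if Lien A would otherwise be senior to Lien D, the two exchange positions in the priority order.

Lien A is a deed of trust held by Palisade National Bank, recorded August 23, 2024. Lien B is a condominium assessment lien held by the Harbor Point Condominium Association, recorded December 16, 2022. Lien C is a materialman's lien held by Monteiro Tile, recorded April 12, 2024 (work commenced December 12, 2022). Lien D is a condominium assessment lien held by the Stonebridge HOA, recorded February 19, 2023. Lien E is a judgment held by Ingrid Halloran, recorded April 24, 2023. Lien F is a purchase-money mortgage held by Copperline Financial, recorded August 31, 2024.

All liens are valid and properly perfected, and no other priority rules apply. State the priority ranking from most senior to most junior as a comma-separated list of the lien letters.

C, B, D, E, A, F

Effective dates after the stated exceptions: C relates back to December 12, 2022 (work commenced); F was recorded 80 days after the deed — beyond 21 days — so no relation-back applies.
By effective date: C (December 12, 2022), B (December 16, 2022), D (February 19, 2023), E (April 24, 2023), A (August 23, 2024), F (August 31, 2024).
Since A is not senior to D, the subordination leaves the order unchanged.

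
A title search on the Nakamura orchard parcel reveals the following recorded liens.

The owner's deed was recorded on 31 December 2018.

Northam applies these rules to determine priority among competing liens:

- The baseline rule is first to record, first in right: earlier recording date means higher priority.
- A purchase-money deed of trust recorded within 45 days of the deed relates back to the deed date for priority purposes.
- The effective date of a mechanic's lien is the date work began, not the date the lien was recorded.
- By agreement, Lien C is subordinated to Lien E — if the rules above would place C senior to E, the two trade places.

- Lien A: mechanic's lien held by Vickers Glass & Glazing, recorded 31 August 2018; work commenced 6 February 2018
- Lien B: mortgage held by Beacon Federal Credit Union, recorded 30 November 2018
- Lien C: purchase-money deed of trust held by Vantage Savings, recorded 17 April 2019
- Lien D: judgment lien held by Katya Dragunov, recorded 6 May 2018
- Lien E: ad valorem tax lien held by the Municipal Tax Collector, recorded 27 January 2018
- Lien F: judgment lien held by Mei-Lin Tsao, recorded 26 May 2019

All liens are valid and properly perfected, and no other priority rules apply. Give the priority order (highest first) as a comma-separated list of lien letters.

Adjusting effective dates: A's effective date is 6 February 2018, when work began; C was recorded 107 days after the deed, outside the 45-day window, so it keeps its recording date.
By effective date: E (27 January 2018), A (6 February 2018), D (6 May 2018), B (30 November 2018), C (17 April 2019), F (26 May 2019).
C is already junior to E, so the subordination agreement changes nothing.

E, A, D, B, C, F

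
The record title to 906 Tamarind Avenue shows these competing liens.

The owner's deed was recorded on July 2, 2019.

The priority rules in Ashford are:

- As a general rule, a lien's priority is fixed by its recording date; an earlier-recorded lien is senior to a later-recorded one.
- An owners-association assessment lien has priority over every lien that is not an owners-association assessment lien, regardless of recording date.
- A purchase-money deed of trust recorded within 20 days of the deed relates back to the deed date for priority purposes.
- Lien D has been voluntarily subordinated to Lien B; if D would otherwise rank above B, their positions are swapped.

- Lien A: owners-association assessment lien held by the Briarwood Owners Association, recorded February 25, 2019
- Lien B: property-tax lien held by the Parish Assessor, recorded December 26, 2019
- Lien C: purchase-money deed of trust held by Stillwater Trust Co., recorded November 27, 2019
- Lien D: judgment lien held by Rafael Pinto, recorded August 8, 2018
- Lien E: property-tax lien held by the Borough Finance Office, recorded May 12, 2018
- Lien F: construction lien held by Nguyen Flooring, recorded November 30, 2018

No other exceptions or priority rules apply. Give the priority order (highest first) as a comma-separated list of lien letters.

Effective dates: C was recorded 148 days after the deed, outside the 20-day window, so it keeps its recording date.
A is an owners-association assessment lien and takes priority over every other lien.
The other liens, earliest effective date first: E (May 12, 2018), D (August 8, 2018), F (November 30, 2018), C (November 27, 2019), B (December 26, 2019).
D is senior to B before the subordination, so the two trade places.

A, E, B, F, C, D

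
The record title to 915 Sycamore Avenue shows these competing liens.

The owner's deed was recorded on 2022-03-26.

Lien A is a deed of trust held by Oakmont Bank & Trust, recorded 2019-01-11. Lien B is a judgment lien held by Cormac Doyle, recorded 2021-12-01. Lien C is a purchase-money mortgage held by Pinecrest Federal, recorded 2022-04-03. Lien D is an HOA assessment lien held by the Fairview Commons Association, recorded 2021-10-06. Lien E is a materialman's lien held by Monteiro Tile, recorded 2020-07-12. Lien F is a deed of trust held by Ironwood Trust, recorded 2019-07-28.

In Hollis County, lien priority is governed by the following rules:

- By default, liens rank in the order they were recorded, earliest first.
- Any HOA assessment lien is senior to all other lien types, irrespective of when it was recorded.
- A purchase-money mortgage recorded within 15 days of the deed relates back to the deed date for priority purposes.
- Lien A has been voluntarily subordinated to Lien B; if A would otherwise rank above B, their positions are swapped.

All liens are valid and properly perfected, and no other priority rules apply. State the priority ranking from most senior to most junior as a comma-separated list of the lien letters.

Effective dates after the stated exceptions: C's effective date is the deed date, 2022-03-26.
D, as an HOA assessment lien, has superpriority and ranks first.
Among the remaining liens, by effective date: A (2019-01-11), F (2019-07-28), E (2020-07-12), B (2021-12-01), C (2022-03-26).
Because A would otherwise rank above B, the subordination swaps them.

D, B, F, E, A, C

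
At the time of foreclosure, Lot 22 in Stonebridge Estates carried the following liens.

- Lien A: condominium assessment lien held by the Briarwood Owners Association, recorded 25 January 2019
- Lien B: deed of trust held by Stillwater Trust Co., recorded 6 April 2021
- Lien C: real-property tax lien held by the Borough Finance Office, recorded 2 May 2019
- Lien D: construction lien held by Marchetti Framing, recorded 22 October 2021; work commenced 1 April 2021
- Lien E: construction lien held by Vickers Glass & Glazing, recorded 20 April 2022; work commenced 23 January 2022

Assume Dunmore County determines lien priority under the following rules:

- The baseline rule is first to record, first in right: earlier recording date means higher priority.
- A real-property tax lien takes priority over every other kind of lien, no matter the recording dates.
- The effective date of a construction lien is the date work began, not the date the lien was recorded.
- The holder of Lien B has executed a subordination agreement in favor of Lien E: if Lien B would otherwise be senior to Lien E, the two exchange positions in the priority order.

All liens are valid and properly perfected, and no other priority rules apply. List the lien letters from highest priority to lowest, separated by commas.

First, effective dates: D's effective date is 1 April 2021, when work began; E's effective date is 23 January 2022, when work began.
C, as a real-property tax lien, has superpriority and ranks first.
The other liens, earliest effective date first: A (25 January 2019), D (1 April 2021), B (6 April 2021), E (23 January 2022).
B would otherwise be senior to E, so under the subordination agreement B and E exchange positions.

C, A, D, E, B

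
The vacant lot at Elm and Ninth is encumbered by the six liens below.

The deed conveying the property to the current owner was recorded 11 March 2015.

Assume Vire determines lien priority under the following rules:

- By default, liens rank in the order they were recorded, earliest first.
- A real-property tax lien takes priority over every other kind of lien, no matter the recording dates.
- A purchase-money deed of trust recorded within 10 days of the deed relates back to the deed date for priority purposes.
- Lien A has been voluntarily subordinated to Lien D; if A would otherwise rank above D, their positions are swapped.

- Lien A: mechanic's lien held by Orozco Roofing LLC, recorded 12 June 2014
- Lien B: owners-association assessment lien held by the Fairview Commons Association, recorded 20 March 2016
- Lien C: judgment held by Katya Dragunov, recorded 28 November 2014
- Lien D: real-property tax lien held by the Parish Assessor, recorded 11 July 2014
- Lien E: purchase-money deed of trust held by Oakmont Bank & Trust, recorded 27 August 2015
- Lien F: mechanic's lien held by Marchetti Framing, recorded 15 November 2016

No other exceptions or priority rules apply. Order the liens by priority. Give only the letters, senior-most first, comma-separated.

Effective dates after the stated exceptions: E missed the 10-day window (169 days after the deed), so its recording date stands.
D is a real-property tax lien, so it outranks all other liens regardless of date.
Remaining liens by effective date: A (12 June 2014), C (28 November 2014), E (27 August 2015), B (20 March 2016), F (15 November 2016).
Since A is not senior to D, the subordination leaves the order unchanged.

D, A, C, E, B, F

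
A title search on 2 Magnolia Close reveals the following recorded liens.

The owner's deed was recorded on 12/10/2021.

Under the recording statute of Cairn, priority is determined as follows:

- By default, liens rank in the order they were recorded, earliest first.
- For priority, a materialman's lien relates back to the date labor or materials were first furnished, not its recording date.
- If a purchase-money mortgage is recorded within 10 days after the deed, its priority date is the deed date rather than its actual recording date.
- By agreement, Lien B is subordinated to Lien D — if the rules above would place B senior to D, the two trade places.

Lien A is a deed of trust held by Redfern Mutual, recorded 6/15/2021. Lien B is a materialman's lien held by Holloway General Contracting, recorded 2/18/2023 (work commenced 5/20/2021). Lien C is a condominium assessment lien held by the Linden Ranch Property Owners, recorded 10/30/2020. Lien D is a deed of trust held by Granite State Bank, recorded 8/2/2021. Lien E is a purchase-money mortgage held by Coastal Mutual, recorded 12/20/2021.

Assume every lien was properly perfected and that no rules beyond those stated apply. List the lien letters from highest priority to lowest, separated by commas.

C, D, A, B, E

First, effective dates: B's effective date is 5/20/2021, when work began; E relates back to the deed date 12/10/2021.
By effective date: C (10/30/2020), B (5/20/2021), A (6/15/2021), D (8/2/2021), E (12/10/2021).
The subordination applies — B was senior to D — so B and D swap.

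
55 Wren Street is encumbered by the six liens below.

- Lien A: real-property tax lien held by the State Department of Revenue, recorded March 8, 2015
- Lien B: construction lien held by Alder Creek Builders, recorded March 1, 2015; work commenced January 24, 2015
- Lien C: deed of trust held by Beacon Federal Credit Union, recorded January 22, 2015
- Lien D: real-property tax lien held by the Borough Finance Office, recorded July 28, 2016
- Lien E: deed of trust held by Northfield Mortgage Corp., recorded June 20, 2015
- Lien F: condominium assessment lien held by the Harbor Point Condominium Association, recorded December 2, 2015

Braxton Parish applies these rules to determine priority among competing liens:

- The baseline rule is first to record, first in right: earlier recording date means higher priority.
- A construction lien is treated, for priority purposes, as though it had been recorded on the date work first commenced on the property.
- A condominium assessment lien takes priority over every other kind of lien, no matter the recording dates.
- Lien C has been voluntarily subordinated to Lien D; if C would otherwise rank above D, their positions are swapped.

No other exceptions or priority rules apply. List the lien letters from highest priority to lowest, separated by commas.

First, effective dates: B's effective date is January 24, 2015, when work began.
F is a condominium assessment lien and takes priority over every other lien.
Ordering the rest by effective date: C (January 22, 2015), B (January 24, 2015), A (March 8, 2015), E (June 20, 2015), D (July 28, 2016).
C would otherwise be senior to D, so under the subordination agreement C and D exchange positions.

F, D, B, A, E, C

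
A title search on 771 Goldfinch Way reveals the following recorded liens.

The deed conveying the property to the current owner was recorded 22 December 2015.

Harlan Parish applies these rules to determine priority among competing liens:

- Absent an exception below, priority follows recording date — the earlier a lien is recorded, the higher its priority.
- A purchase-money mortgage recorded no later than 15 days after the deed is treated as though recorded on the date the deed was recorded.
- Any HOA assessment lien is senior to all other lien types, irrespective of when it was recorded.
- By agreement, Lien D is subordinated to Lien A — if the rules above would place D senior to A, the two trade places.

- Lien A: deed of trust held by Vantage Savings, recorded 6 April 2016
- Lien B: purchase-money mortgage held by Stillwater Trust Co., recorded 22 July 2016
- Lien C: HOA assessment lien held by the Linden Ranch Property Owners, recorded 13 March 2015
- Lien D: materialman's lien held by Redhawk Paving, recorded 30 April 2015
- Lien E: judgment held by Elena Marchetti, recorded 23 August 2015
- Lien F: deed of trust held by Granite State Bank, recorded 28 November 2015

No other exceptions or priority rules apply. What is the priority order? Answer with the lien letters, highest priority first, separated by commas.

C, A, E, F, D, B

First, effective dates: B was recorded 213 days after the deed — beyond 15 days — so no relation-back applies.
C, as an HOA assessment lien, has superpriority and ranks first.
Remaining liens by effective date: D (30 April 2015), E (23 August 2015), F (28 November 2015), A (6 April 2016), B (22 July 2016).
D would otherwise be senior to A, so under the subordination agreement D and A exchange positions.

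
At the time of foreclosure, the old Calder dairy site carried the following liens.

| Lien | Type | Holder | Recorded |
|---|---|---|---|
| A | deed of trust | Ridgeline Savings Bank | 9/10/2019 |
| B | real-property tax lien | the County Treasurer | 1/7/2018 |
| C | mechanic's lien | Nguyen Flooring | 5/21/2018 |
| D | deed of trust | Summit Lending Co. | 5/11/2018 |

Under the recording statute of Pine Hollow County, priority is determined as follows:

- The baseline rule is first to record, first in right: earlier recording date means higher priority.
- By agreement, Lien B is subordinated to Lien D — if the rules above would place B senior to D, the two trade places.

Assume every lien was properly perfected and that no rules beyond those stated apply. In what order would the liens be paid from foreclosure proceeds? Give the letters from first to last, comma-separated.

D, B, C, A

By effective date, earliest first: B (1/7/2018), D (5/11/2018), C (5/21/2018), A (9/10/2019).
B would otherwise be senior to D, so under the subordination agreement B and D exchange positions.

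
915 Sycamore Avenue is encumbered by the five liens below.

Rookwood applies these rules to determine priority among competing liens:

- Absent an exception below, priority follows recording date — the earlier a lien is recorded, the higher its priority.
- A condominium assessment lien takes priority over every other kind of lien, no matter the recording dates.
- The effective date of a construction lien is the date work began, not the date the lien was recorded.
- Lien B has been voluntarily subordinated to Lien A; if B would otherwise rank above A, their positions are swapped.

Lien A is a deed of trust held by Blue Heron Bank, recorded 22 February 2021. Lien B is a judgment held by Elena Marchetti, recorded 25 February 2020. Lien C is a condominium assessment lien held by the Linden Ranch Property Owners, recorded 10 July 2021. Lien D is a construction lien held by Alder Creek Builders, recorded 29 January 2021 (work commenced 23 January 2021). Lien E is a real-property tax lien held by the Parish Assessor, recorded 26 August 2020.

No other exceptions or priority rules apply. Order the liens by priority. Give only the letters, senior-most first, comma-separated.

Adjusting effective dates: D's effective date is 23 January 2021, when work began.
C is a condominium assessment lien and takes priority over every other lien.
The other liens, earliest effective date first: B (25 February 2020), E (26 August 2020), D (23 January 2021), A (22 February 2021).
B is senior to A before the subordination, so the two trade places.

C, A, E, D, B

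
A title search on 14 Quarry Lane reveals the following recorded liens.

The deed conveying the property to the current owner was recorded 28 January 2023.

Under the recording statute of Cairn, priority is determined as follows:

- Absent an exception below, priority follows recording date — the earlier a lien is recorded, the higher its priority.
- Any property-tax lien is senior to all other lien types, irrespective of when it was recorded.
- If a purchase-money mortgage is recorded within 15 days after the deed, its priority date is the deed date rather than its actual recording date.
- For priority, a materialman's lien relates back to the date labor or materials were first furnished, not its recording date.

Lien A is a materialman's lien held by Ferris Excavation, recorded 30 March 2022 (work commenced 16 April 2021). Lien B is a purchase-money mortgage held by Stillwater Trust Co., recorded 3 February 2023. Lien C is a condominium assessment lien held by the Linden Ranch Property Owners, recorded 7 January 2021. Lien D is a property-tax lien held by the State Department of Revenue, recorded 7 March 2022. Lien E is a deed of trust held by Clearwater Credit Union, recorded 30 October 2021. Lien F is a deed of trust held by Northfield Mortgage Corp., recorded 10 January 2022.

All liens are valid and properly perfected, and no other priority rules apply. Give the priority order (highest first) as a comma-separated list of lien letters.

First, effective dates: A relates back to 16 April 2021 (work commenced); B relates back to the deed date 28 January 2023.
D is a property-tax lien and takes priority over every other lien.
Remaining liens by effective date: C (7 January 2021), A (16 April 2021), E (30 October 2021), F (10 January 2022), B (28 January 2023).

D, C, A, E, F, B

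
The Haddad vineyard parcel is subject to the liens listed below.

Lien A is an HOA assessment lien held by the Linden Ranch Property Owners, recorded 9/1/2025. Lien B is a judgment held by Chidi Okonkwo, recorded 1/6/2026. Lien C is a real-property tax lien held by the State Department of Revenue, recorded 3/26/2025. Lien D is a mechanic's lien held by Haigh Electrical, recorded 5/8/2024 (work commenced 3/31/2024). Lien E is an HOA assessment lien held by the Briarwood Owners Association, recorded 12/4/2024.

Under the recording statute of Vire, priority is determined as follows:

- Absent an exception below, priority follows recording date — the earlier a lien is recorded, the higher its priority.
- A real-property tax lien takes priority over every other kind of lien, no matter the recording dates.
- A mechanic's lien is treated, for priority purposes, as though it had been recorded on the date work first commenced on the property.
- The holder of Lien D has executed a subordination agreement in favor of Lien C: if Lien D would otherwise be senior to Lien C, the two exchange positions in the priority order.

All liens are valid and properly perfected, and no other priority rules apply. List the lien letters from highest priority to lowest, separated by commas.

Effective dates: D is treated as recorded 3/31/2024, the work-commencement date.
C is a real-property tax lien, so it outranks all other liens regardless of date.
Ordering the rest by effective date: D (3/31/2024), E (12/4/2024), A (9/1/2025), B (1/6/2026).
Since D is not senior to C, the subordination leaves the order unchanged.

C, D, E, A, B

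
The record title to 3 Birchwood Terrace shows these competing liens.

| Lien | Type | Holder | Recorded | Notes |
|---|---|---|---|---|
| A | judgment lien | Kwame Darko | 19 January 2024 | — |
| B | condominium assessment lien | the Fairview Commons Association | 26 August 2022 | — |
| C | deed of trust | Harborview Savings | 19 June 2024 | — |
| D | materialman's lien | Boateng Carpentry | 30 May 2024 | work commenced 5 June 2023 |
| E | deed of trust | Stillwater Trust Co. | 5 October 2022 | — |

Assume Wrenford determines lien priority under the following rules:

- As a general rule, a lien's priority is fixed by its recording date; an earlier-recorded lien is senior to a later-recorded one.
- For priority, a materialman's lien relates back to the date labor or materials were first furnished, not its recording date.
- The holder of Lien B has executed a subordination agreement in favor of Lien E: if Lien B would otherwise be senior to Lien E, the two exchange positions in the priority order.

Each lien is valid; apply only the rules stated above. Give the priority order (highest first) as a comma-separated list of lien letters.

Adjusting effective dates: D's effective date is 5 June 2023, when work began.
Sorted by effective date: B (26 August 2022), E (5 October 2022), D (5 June 2023), A (19 January 2024), C (19 June 2024).
B is senior to E before the subordination, so the two trade places.

E, B, D, A, C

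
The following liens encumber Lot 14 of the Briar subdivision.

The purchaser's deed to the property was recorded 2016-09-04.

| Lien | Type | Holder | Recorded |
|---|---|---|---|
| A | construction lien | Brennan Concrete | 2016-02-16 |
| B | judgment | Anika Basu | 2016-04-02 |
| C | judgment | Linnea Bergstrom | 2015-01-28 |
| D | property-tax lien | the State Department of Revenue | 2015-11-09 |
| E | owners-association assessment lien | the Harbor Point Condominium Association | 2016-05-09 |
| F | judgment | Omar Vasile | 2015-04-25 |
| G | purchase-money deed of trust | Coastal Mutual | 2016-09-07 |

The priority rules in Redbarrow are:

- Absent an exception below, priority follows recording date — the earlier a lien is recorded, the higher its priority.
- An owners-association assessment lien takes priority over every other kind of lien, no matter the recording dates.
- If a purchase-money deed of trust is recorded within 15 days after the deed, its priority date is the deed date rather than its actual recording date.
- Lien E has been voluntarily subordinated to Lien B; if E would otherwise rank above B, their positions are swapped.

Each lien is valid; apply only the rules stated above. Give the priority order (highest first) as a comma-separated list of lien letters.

B, C, F, D, A, E, G

Adjusting effective dates: G was recorded within the 15-day window, so its effective date is the deed date 2016-09-04.
E is an owners-association assessment lien and takes priority over every other lien.
The other liens, earliest effective date first: C (2015-01-28), F (2015-04-25), D (2015-11-09), A (2016-02-16), B (2016-04-02), G (2016-09-04).
Because E would otherwise rank above B, the subordination swaps them.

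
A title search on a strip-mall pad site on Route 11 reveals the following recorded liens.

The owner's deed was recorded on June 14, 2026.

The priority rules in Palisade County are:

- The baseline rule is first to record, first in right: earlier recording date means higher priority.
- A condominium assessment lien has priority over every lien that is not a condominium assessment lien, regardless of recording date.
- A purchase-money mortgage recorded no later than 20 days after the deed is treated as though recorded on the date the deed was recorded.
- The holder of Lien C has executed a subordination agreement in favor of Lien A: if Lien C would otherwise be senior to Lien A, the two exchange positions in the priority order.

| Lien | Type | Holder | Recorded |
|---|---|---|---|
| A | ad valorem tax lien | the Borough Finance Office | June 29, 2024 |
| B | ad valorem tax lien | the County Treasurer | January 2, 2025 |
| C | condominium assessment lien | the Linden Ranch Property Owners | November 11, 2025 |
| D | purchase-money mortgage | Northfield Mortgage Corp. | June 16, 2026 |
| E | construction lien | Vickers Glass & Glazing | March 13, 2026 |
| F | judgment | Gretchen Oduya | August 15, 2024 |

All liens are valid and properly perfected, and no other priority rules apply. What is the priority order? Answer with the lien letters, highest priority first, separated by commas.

A, C, F, B, E, D

First, effective dates: D's effective date is the deed date, June 14, 2026.
As a condominium assessment lien, C is senior to every other lien.
The other liens, earliest effective date first: A (June 29, 2024), F (August 15, 2024), B (January 2, 2025), E (March 13, 2026), D (June 14, 2026).
C would otherwise be senior to A, so under the subordination agreement C and A exchange positions.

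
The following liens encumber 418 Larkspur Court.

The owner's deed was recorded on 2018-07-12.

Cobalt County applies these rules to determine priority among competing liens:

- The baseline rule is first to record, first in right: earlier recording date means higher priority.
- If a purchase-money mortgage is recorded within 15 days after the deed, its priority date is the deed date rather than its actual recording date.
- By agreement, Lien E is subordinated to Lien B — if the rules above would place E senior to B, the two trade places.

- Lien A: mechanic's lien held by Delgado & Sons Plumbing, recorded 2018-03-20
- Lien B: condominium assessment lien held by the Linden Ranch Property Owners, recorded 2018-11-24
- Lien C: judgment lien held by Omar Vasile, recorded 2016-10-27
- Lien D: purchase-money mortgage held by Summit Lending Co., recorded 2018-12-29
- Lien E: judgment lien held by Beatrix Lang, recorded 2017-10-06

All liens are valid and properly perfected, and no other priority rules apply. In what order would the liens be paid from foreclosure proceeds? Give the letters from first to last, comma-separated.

C, B, A, E, D

First, effective dates: D was recorded 170 days after the deed, outside the 15-day window, so it keeps its recording date.
By effective date: C (2016-10-27), E (2017-10-06), A (2018-03-20), B (2018-11-24), D (2018-12-29).
The subordination applies — E was senior to B — so E and B swap.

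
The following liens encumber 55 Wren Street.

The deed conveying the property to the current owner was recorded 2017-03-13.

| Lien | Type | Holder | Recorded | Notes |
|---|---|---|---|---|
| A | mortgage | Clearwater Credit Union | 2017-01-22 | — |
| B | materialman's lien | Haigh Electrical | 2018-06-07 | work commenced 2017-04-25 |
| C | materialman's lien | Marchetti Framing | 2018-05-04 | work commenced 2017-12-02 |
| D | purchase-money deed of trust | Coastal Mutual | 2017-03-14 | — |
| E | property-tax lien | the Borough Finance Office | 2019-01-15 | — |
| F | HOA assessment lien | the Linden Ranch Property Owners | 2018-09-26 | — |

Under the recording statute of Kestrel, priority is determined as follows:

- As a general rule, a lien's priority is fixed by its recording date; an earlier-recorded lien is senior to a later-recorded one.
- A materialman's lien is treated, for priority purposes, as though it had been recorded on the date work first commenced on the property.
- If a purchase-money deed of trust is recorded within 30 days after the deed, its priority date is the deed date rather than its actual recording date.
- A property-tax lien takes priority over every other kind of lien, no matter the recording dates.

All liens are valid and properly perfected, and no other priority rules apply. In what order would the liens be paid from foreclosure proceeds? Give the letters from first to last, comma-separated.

Effective dates after the stated exceptions: B's effective date is 2017-04-25, when work began; C relates back to 2017-12-02 (work commenced); D relates back to the deed date 2017-03-13.
E is a property-tax lien and takes priority over every other lien.
Ordering the rest by effective date: A (2017-01-22), D (2017-03-13), B (2017-04-25), C (2017-12-02), F (2018-09-26).

E, A, D, B, C, F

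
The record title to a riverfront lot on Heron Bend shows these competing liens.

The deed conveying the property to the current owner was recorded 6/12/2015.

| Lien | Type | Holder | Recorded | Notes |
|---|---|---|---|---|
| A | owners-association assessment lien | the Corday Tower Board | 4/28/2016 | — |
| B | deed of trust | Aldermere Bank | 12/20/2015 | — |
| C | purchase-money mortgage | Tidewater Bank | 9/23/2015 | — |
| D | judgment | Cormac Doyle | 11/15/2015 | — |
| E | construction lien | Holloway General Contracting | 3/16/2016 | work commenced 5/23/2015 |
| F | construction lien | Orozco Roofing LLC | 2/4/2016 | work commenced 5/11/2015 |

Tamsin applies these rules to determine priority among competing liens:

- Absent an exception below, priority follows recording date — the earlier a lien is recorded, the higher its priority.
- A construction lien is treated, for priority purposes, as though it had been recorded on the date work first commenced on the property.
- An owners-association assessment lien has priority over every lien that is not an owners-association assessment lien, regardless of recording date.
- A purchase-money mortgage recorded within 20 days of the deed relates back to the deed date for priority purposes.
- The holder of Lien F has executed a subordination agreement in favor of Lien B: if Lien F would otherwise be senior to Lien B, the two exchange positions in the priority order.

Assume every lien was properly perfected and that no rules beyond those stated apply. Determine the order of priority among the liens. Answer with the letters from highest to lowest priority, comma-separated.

Effective dates after the stated exceptions: C was recorded 103 days after the deed — beyond 20 days — so no relation-back applies; E's effective date is 5/23/2015, when work began; F relates back to 5/11/2015 (work commenced).
A is an owners-association assessment lien and takes priority over every other lien.
Ordering the rest by effective date: F (5/11/2015), E (5/23/2015), C (9/23/2015), D (11/15/2015), B (12/20/2015).
The subordination applies — F was senior to B — so F and B swap.

A, B, E, C, D, F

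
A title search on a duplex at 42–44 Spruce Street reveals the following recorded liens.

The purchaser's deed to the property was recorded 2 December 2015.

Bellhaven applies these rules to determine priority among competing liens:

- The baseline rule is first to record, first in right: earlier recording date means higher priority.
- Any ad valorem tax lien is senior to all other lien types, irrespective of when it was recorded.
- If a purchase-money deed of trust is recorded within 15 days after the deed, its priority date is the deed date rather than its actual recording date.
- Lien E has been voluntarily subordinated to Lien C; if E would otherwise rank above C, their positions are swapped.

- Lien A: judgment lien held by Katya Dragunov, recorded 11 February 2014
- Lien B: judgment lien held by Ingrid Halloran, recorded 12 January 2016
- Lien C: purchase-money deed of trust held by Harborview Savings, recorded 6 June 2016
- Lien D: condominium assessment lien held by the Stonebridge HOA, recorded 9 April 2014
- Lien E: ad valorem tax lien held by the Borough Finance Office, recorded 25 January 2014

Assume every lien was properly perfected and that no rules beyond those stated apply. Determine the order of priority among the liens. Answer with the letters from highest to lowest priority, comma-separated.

C, A, D, B, E

Effective dates after the stated exceptions: C was recorded 187 days after the deed, outside the 15-day window, so it keeps its recording date.
E is an ad valorem tax lien, so it outranks all other liens regardless of date.
Among the remaining liens, by effective date: A (11 February 2014), D (9 April 2014), B (12 January 2016), C (6 June 2016).
E is senior to C before the subordination, so the two trade places.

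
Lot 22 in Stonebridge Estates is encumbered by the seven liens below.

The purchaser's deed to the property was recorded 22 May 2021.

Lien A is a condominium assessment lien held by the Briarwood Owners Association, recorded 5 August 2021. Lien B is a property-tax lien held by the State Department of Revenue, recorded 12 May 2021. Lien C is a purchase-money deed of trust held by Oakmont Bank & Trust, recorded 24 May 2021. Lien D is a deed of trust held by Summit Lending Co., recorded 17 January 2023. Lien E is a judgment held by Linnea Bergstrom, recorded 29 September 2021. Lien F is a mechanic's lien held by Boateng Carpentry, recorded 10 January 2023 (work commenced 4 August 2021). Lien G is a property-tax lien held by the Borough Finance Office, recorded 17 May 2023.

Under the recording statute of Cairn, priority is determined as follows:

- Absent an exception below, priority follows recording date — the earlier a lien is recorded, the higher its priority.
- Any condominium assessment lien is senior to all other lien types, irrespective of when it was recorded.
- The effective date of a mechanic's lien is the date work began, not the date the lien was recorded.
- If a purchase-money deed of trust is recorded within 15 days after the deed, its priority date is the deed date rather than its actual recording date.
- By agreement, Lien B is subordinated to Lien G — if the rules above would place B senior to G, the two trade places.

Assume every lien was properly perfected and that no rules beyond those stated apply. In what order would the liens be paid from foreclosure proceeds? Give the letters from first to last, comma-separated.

A, G, C, F, E, D, B

First, effective dates: C's effective date is the deed date, 22 May 2021; F is treated as recorded 4 August 2021, the work-commencement date.
A, as a condominium assessment lien, has superpriority and ranks first.
The other liens, earliest effective date first: B (12 May 2021), C (22 May 2021), F (4 August 2021), E (29 September 2021), D (17 January 2023), G (17 May 2023).
Because B would otherwise rank above G, the subordination swaps them.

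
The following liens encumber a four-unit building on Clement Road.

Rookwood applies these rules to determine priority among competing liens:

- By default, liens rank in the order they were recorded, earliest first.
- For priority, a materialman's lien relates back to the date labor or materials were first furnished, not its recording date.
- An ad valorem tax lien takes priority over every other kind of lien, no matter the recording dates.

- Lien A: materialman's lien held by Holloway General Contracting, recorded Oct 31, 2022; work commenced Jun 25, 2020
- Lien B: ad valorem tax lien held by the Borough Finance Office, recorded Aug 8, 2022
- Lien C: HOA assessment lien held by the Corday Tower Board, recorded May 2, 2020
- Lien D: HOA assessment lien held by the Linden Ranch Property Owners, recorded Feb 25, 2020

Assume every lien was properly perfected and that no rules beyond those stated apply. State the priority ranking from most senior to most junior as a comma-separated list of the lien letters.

B, D, C, A

Effective dates: A is treated as recorded Jun 25, 2020, the work-commencement date.
B, as an ad valorem tax lien, has superpriority and ranks first.
Ordering the rest by effective date: D (Feb 25, 2020), C (May 2, 2020), A (Jun 25, 2020).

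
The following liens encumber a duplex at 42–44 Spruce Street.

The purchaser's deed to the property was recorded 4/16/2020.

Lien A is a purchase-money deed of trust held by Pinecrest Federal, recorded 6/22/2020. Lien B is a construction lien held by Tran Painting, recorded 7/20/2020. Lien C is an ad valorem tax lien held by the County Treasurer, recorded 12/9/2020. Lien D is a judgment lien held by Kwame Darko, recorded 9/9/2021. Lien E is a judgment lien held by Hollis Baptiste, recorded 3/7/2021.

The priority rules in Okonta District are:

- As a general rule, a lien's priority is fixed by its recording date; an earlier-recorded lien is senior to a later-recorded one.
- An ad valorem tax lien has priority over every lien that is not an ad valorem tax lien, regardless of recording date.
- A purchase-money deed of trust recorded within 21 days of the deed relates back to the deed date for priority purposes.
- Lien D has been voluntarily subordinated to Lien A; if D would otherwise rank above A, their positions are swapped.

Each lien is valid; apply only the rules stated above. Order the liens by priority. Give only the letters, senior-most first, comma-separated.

Adjusting effective dates: A missed the 21-day window (67 days after the deed), so its recording date stands.
C is an ad valorem tax lien, so it outranks all other liens regardless of date.
The other liens, earliest effective date first: A (6/22/2020), B (7/20/2020), E (3/7/2021), D (9/9/2021).
D already ranks below A; the subordination has no effect.

C, A, B, E, D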